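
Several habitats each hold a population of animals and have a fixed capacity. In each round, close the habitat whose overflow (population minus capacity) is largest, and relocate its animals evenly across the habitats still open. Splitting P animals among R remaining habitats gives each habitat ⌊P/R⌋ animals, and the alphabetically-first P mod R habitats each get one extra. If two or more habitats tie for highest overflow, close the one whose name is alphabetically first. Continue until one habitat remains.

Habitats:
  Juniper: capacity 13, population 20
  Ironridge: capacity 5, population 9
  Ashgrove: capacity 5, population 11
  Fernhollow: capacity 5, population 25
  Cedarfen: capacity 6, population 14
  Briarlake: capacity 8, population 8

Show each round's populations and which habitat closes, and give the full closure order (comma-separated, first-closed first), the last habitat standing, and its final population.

Closure order: Fernhollow, Cedarfen, Ashgrove, Juniper, Ironridge
Last habitat: Briarlake with 87 animals

Round 1: Ashgrove=11 Briarlake=8 Cedarfen=14 Fernhollow=25 Ironridge=9 Juniper=20 → close Fernhollow (overflow 20)
  25÷5 = 5 each, +1 to first 0
Round 2: Ashgrove=16 Briarlake=13 Cedarfen=19 Ironridge=14 Juniper=25 → close Cedarfen (overflow 13)
  19÷4 = 4 each, +1 to first 3
Round 3: Ashgrove=21 Briarlake=18 Ironridge=19 Juniper=29 → close Ashgrove (overflow 16)
  21÷3 = 7 each, +1 to first 0
Round 4: Briarlake=25 Ironridge=26 Juniper=36 → close Juniper (overflow 23)
  36÷2 = 18 each, +1 to first 0
Round 5: Briarlake=43 Ironridge=44 → close Ironridge (overflow 39)
  44÷1 = 44 each, +1 to first 0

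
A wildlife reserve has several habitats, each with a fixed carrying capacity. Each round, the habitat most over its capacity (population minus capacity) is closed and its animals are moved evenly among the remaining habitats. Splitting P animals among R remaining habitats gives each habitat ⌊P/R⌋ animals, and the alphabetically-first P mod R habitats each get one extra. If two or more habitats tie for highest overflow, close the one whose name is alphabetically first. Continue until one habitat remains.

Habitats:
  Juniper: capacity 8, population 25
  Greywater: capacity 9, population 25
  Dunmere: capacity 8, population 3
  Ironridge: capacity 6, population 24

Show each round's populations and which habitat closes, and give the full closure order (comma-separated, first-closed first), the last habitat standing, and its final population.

Round 1: Dunmere=3 Greywater=25 Ironridge=24 Juniper=25 → close Ironridge (overflow 18)
  24÷3 = 8 each, +1 to first 0
Round 2: Dunmere=11 Greywater=33 Juniper=33 → close Juniper (overflow 25)
  33÷2 = 16 each, +1 to first 1
Round 3: Dunmere=28 Greywater=49 → close Greywater (overflow 40)
  49÷1 = 49 each, +1 to first 0

Closure order: Ironridge, Juniper, Greywater
Last habitat: Dunmere with 77 animals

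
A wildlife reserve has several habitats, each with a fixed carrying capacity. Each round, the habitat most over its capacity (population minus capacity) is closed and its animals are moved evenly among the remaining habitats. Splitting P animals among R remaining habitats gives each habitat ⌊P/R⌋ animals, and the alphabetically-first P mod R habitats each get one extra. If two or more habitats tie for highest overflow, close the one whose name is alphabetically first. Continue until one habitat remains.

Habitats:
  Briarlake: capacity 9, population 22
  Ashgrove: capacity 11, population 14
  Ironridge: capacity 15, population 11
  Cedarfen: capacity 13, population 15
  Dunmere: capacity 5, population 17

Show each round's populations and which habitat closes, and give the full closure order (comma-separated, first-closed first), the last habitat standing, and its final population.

Closure order: Briarlake, Dunmere, Ashgrove, Cedarfen
Last habitat: Ironridge with 79 animals

Round 1: Ashgrove=14 Briarlake=22 Cedarfen=15 Dunmere=17 Ironridge=11 → close Briarlake (overflow 13)
  22÷4 = 5 each, +1 to first 2
Round 2: Ashgrove=20 Cedarfen=21 Dunmere=22 Ironridge=16 → close Dunmere (overflow 17)
  22÷3 = 7 each, +1 to first 1
Round 3: Ashgrove=28 Cedarfen=28 Ironridge=23 → close Ashgrove (overflow 17)
  28÷2 = 14 each, +1 to first 0
Round 4: Cedarfen=42 Ironridge=37 → close Cedarfen (overflow 29)
  42÷1 = 42 each, +1 to first 0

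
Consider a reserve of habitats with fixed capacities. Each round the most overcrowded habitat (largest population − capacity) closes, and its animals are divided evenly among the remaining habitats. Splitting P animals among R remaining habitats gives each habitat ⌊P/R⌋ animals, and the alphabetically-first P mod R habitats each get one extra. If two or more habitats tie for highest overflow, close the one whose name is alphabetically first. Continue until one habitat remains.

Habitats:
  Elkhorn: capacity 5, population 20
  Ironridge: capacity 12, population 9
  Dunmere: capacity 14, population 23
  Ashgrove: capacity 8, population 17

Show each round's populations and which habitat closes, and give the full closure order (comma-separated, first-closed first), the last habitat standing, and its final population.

Closure order: Elkhorn, Ashgrove, Dunmere
Last habitat: Ironridge with 69 animals

Round 1: Ashgrove=17 Dunmere=23 Elkhorn=20 Ironridge=9 → close Elkhorn (overflow 15)
  20÷3 = 6 each, +1 to first 2
Round 2: Ashgrove=24 Dunmere=30 Ironridge=15 → close Ashgrove (overflow 16)
  24÷2 = 12 each, +1 to first 0
Round 3: Dunmere=42 Ironridge=27 → close Dunmere (overflow 28)
  42÷1 = 42 each, +1 to first 0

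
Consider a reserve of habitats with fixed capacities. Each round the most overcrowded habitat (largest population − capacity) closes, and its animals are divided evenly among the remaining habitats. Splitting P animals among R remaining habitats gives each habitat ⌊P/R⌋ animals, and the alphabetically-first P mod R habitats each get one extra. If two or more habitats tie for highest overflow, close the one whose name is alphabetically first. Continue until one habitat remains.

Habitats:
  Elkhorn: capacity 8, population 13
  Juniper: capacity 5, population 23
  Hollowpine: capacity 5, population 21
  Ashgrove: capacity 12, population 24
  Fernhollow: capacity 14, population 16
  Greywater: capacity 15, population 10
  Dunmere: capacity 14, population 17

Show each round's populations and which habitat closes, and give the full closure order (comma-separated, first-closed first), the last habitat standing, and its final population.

Closure order: Juniper, Hollowpine, Ashgrove, Elkhorn, Dunmere, Fernhollow
Last habitat: Greywater with 124 animals

Round 1: Ashgrove=24 Dunmere=17 Elkhorn=13 Fernhollow=16 Greywater=10 Hollowpine=21 Juniper=23 → close Juniper (overflow 18)
  23÷6 = 3 each, +1 to first 5
Round 2: Ashgrove=28 Dunmere=21 Elkhorn=17 Fernhollow=20 Greywater=14 Hollowpine=24 → close Hollowpine (overflow 19)
  24÷5 = 4 each, +1 to first 4
Round 3: Ashgrove=33 Dunmere=26 Elkhorn=22 Fernhollow=25 Greywater=18 → close Ashgrove (overflow 21)
  33÷4 = 8 each, +1 to first 1
Round 4: Dunmere=35 Elkhorn=30 Fernhollow=33 Greywater=26 → close Elkhorn (overflow 22)
  30÷3 = 10 each, +1 to first 0
Round 5: Dunmere=45 Fernhollow=43 Greywater=36 → close Dunmere (overflow 31)
  45÷2 = 22 each, +1 to first 1
Round 6: Fernhollow=66 Greywater=58 → close Fernhollow (overflow 52)
  66÷1 = 66 each, +1 to first 0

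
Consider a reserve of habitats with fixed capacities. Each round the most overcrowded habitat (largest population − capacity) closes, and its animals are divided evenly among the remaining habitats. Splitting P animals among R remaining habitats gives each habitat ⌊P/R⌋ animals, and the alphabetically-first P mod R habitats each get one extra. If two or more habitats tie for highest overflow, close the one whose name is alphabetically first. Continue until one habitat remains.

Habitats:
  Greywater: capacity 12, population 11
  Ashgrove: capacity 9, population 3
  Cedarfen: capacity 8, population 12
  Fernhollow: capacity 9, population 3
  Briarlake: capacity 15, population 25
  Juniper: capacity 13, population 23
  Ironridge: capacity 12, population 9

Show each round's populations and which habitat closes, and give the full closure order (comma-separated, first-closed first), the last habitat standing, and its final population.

Closure order: Briarlake, Juniper, Cedarfen, Greywater, Ashgrove, Ironridge
Last habitat: Fernhollow with 86 animals

Round 1: Ashgrove=3 Briarlake=25 Cedarfen=12 Fernhollow=3 Greywater=11 Ironridge=9 Juniper=23 → close Briarlake (overflow 10)
  25÷6 = 4 each, +1 to first 1
Round 2: Ashgrove=8 Cedarfen=16 Fernhollow=7 Greywater=15 Ironridge=13 Juniper=27 → close Juniper (overflow 14)
  27÷5 = 5 each, +1 to first 2
Round 3: Ashgrove=14 Cedarfen=22 Fernhollow=12 Greywater=20 Ironridge=18 → close Cedarfen (overflow 14)
  22÷4 = 5 each, +1 to first 2
Round 4: Ashgrove=20 Fernhollow=18 Greywater=25 Ironridge=23 → close Greywater (overflow 13)
  25÷3 = 8 each, +1 to first 1
Round 5: Ashgrove=29 Fernhollow=26 Ironridge=31 → close Ashgrove (overflow 20)
  29÷2 = 14 each, +1 to first 1
Round 6: Fernhollow=41 Ironridge=45 → close Ironridge (overflow 33)
  45÷1 = 45 each, +1 to first 0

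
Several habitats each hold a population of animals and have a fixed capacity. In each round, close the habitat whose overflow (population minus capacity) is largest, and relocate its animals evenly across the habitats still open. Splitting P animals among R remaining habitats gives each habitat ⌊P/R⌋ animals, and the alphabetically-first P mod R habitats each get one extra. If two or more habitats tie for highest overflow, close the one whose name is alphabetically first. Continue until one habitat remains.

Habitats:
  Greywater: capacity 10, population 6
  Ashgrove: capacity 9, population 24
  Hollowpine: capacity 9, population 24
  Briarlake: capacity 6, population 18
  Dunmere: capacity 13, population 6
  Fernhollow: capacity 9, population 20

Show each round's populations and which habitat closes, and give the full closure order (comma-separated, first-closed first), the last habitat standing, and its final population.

Round 1: Ashgrove=24 Briarlake=18 Dunmere=6 Fernhollow=20 Greywater=6 Hollowpine=24 → close Ashgrove (overflow 15)
  24÷5 = 4 each, +1 to first 4
Round 2: Briarlake=23 Dunmere=11 Fernhollow=25 Greywater=11 Hollowpine=28 → close Hollowpine (overflow 19)
  28÷4 = 7 each, +1 to first 0
Round 3: Briarlake=30 Dunmere=18 Fernhollow=32 Greywater=18 → close Briarlake (overflow 24)
  30÷3 = 10 each, +1 to first 0
Round 4: Dunmere=28 Fernhollow=42 Greywater=28 → close Fernhollow (overflow 33)
  42÷2 = 21 each, +1 to first 0
Round 5: Dunmere=49 Greywater=49 → close Greywater (overflow 39)
  49÷1 = 49 each, +1 to first 0

Closure order: Ashgrove, Hollowpine, Briarlake, Fernhollow, Greywater
Last habitat: Dunmere with 98 animals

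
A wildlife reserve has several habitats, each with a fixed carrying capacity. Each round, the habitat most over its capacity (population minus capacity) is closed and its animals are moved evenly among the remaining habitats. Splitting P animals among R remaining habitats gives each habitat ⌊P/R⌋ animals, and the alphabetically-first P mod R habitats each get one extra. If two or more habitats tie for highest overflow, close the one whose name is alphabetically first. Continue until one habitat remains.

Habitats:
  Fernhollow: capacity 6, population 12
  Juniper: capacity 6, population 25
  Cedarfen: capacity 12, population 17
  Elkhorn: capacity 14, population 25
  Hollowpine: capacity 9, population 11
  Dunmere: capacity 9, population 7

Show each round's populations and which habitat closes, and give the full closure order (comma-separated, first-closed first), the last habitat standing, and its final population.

Round 1: Cedarfen=17 Dunmere=7 Elkhorn=25 Fernhollow=12 Hollowpine=11 Juniper=25 → close Juniper (overflow 19)
  25÷5 = 5 each, +1 to first 0
Round 2: Cedarfen=22 Dunmere=12 Elkhorn=30 Fernhollow=17 Hollowpine=16 → close Elkhorn (overflow 16)
  30÷4 = 7 each, +1 to first 2
Round 3: Cedarfen=30 Dunmere=20 Fernhollow=24 Hollowpine=23 → close Cedarfen (overflow 18)
  30÷3 = 10 each, +1 to first 0
Round 4: Dunmere=30 Fernhollow=34 Hollowpine=33 → close Fernhollow (overflow 28)
  34÷2 = 17 each, +1 to first 0
Round 5: Dunmere=47 Hollowpine=50 → close Hollowpine (overflow 41)
  50÷1 = 50 each, +1 to first 0

Closure order: Juniper, Elkhorn, Cedarfen, Fernhollow, Hollowpine
Last habitat: Dunmere with 97 animals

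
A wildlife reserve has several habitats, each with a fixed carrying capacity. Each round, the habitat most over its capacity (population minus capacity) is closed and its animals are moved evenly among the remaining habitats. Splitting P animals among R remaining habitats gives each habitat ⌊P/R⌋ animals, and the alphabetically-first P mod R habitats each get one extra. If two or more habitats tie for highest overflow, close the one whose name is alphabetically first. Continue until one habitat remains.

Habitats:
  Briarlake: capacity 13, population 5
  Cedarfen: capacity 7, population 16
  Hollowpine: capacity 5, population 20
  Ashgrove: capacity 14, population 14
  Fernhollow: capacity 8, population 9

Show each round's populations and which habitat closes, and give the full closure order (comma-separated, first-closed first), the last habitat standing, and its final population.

Round 1: Ashgrove=14 Briarlake=5 Cedarfen=16 Fernhollow=9 Hollowpine=20 → close Hollowpine (overflow 15)
  20÷4 = 5 each, +1 to first 0
Round 2: Ashgrove=19 Briarlake=10 Cedarfen=21 Fernhollow=14 → close Cedarfen (overflow 14)
  21÷3 = 7 each, +1 to first 0
Round 3: Ashgrove=26 Briarlake=17 Fernhollow=21 → close Fernhollow (overflow 13)
  21÷2 = 10 each, +1 to first 1
Round 4: Ashgrove=37 Briarlake=27 → close Ashgrove (overflow 23)
  37÷1 = 37 each, +1 to first 0

Closure order: Hollowpine, Cedarfen, Fernhollow, Ashgrove
Last habitat: Briarlake with 64 animals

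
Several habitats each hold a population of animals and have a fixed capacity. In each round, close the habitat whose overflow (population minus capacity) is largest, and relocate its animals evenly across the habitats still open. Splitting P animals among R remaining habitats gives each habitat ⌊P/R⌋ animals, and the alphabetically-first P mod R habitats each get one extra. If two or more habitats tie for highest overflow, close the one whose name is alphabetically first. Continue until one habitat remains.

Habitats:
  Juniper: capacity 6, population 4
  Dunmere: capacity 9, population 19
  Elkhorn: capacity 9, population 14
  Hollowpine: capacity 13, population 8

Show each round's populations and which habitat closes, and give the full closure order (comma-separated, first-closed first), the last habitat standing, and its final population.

Round 1: Dunmere=19 Elkhorn=14 Hollowpine=8 Juniper=4 → close Dunmere (overflow 10)
  19÷3 = 6 each, +1 to first 1
Round 2: Elkhorn=21 Hollowpine=14 Juniper=10 → close Elkhorn (overflow 12)
  21÷2 = 10 each, +1 to first 1
Round 3: Hollowpine=25 Juniper=20 → close Juniper (overflow 14)
  20÷1 = 20 each, +1 to first 0

Closure order: Dunmere, Elkhorn, Juniper
Last habitat: Hollowpine with 45 animals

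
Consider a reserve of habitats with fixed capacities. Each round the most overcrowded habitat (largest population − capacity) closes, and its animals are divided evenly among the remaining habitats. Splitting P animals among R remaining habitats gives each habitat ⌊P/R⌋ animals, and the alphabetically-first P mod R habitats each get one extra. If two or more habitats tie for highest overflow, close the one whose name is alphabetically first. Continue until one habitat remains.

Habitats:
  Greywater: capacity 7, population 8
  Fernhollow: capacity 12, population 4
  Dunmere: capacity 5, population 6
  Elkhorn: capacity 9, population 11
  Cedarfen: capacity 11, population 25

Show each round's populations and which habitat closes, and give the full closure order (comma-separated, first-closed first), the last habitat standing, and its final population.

Closure order: Cedarfen, Dunmere, Elkhorn, Greywater
Last habitat: Fernhollow with 54 animals

Round 1: Cedarfen=25 Dunmere=6 Elkhorn=11 Fernhollow=4 Greywater=8 → close Cedarfen (overflow 14)
  25÷4 = 6 each, +1 to first 1
Round 2: Dunmere=13 Elkhorn=17 Fernhollow=10 Greywater=14 → close Dunmere (overflow 8)
  13÷3 = 4 each, +1 to first 1
Round 3: Elkhorn=22 Fernhollow=14 Greywater=18 → close Elkhorn (overflow 13)
  22÷2 = 11 each, +1 to first 0
Round 4: Fernhollow=25 Greywater=29 → close Greywater (overflow 22)
  29÷1 = 29 each, +1 to first 0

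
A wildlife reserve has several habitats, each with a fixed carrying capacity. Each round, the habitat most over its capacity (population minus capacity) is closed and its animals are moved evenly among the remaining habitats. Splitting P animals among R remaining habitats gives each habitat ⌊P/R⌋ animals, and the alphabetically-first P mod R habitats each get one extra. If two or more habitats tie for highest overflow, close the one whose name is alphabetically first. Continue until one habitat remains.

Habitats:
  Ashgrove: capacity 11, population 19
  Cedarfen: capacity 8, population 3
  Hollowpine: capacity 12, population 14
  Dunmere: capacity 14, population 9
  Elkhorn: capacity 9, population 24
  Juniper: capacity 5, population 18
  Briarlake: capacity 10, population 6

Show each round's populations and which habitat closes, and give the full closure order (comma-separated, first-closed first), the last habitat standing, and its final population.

Round 1: Ashgrove=19 Briarlake=6 Cedarfen=3 Dunmere=9 Elkhorn=24 Hollowpine=14 Juniper=18 → close Elkhorn (overflow 15)
  24÷6 = 4 each, +1 to first 0
Round 2: Ashgrove=23 Briarlake=10 Cedarfen=7 Dunmere=13 Hollowpine=18 Juniper=22 → close Juniper (overflow 17)
  22÷5 = 4 each, +1 to first 2
Round 3: Ashgrove=28 Briarlake=15 Cedarfen=11 Dunmere=17 Hollowpine=22 → close Ashgrove (overflow 17)
  28÷4 = 7 each, +1 to first 0
Round 4: Briarlake=22 Cedarfen=18 Dunmere=24 Hollowpine=29 → close Hollowpine (overflow 17)
  29÷3 = 9 each, +1 to first 2
Round 5: Briarlake=32 Cedarfen=28 Dunmere=33 → close Briarlake (overflow 22)
  32÷2 = 16 each, +1 to first 0
Round 6: Cedarfen=44 Dunmere=49 → close Cedarfen (overflow 36)
  44÷1 = 44 each, +1 to first 0

Closure order: Elkhorn, Juniper, Ashgrove, Hollowpine, Briarlake, Cedarfen
Last habitat: Dunmere with 93 animals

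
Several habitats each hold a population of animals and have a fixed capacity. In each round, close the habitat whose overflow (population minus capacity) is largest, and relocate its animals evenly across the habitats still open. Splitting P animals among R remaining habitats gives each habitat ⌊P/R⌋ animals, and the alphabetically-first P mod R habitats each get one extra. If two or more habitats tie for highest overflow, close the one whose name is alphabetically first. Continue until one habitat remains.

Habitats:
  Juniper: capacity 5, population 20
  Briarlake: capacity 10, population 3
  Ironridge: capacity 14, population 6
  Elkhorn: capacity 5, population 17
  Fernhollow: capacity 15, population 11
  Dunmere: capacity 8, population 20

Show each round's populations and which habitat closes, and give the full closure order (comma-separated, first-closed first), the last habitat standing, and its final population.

Closure order: Juniper, Dunmere, Elkhorn, Fernhollow, Briarlake
Last habitat: Ironridge with 77 animals

Round 1: Briarlake=3 Dunmere=20 Elkhorn=17 Fernhollow=11 Ironridge=6 Juniper=20 → close Juniper (overflow 15)
  20÷5 = 4 each, +1 to first 0
Round 2: Briarlake=7 Dunmere=24 Elkhorn=21 Fernhollow=15 Ironridge=10 → close Dunmere (overflow 16)
  24÷4 = 6 each, +1 to first 0
Round 3: Briarlake=13 Elkhorn=27 Fernhollow=21 Ironridge=16 → close Elkhorn (overflow 22)
  27÷3 = 9 each, +1 to first 0
Round 4: Briarlake=22 Fernhollow=30 Ironridge=25 → close Fernhollow (overflow 15)
  30÷2 = 15 each, +1 to first 0
Round 5: Briarlake=37 Ironridge=40 → close Briarlake (overflow 27)
  37÷1 = 37 each, +1 to first 0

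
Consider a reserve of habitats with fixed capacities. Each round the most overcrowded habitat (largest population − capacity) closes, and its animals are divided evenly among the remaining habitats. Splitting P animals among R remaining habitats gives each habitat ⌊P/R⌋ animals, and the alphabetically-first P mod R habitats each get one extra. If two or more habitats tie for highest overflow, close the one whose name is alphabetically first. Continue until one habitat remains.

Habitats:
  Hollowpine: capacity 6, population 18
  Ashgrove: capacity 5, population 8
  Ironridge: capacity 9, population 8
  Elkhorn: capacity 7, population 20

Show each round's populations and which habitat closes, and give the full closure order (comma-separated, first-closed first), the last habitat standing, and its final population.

Closure order: Elkhorn, Hollowpine, Ashgrove
Last habitat: Ironridge with 54 animals

Round 1: Ashgrove=8 Elkhorn=20 Hollowpine=18 Ironridge=8 → close Elkhorn (overflow 13)
  20÷3 = 6 each, +1 to first 2
Round 2: Ashgrove=15 Hollowpine=25 Ironridge=14 → close Hollowpine (overflow 19)
  25÷2 = 12 each, +1 to first 1
Round 3: Ashgrove=28 Ironridge=26 → close Ashgrove (overflow 23)
  28÷1 = 28 each, +1 to first 0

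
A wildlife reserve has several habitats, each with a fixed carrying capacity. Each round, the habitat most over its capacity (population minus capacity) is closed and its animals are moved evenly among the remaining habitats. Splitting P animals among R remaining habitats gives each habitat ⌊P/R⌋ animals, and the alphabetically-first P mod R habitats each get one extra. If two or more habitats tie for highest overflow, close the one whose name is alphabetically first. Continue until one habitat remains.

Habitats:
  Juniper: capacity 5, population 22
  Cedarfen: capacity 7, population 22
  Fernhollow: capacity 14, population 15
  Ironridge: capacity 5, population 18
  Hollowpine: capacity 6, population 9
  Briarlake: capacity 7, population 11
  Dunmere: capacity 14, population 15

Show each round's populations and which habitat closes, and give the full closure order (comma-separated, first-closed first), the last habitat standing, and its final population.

Round 1: Briarlake=11 Cedarfen=22 Dunmere=15 Fernhollow=15 Hollowpine=9 Ironridge=18 Juniper=22 → close Juniper (overflow 17)
  22÷6 = 3 each, +1 to first 4
Round 2: Briarlake=15 Cedarfen=26 Dunmere=19 Fernhollow=19 Hollowpine=12 Ironridge=21 → close Cedarfen (overflow 19)
  26÷5 = 5 each, +1 to first 1
Round 3: Briarlake=21 Dunmere=24 Fernhollow=24 Hollowpine=17 Ironridge=26 → close Ironridge (overflow 21)
  26÷4 = 6 each, +1 to first 2
Round 4: Briarlake=28 Dunmere=31 Fernhollow=30 Hollowpine=23 → close Briarlake (overflow 21)
  28÷3 = 9 each, +1 to first 1
Round 5: Dunmere=41 Fernhollow=39 Hollowpine=32 → close Dunmere (overflow 27)
  41÷2 = 20 each, +1 to first 1
Round 6: Fernhollow=60 Hollowpine=52 → close Fernhollow (overflow 46)
  60÷1 = 60 each, +1 to first 0

Closure order: Juniper, Cedarfen, Ironridge, Briarlake, Dunmere, Fernhollow
Last habitat: Hollowpine with 112 animals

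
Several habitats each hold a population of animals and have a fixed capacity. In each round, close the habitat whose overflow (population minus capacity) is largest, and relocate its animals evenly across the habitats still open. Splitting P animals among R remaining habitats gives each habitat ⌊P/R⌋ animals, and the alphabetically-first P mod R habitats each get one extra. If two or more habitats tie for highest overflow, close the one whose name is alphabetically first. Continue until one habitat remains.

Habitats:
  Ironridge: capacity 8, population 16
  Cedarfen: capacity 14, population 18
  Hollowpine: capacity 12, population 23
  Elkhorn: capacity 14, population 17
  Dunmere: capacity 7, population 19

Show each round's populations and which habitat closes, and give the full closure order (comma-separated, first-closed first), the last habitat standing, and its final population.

Closure order: Dunmere, Hollowpine, Ironridge, Cedarfen
Last habitat: Elkhorn with 93 animals

Round 1: Cedarfen=18 Dunmere=19 Elkhorn=17 Hollowpine=23 Ironridge=16 → close Dunmere (overflow 12)
  19÷4 = 4 each, +1 to first 3
Round 2: Cedarfen=23 Elkhorn=22 Hollowpine=28 Ironridge=20 → close Hollowpine (overflow 16)
  28÷3 = 9 each, +1 to first 1
Round 3: Cedarfen=33 Elkhorn=31 Ironridge=29 → close Ironridge (overflow 21)
  29÷2 = 14 each, +1 to first 1
Round 4: Cedarfen=48 Elkhorn=45 → close Cedarfen (overflow 34)
  48÷1 = 48 each, +1 to first 0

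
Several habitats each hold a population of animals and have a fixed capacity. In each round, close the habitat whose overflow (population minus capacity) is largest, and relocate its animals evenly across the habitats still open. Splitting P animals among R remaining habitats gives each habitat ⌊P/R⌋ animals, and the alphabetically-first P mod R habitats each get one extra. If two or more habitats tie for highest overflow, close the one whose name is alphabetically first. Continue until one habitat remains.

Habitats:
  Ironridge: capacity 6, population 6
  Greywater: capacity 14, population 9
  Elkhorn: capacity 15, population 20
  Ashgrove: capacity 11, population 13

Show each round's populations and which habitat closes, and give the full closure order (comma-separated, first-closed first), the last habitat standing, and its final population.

Closure order: Elkhorn, Ashgrove, Ironridge
Last habitat: Greywater with 48 animals

Round 1: Ashgrove=13 Elkhorn=20 Greywater=9 Ironridge=6 → close Elkhorn (overflow 5)
  20÷3 = 6 each, +1 to first 2
Round 2: Ashgrove=20 Greywater=16 Ironridge=12 → close Ashgrove (overflow 9)
  20÷2 = 10 each, +1 to first 0
Round 3: Greywater=26 Ironridge=22 → close Ironridge (overflow 16)
  22÷1 = 22 each, +1 to first 0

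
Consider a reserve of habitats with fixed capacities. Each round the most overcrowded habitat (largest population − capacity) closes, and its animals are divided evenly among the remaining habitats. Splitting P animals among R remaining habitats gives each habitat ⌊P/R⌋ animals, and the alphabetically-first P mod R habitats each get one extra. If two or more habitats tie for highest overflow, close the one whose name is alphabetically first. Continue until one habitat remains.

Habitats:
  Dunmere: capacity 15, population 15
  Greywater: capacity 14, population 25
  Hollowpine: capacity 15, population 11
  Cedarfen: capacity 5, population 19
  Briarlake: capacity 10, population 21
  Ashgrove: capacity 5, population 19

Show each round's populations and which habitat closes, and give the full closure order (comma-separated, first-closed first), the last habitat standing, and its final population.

Closure order: Ashgrove, Cedarfen, Briarlake, Greywater, Dunmere
Last habitat: Hollowpine with 110 animals

Round 1: Ashgrove=19 Briarlake=21 Cedarfen=19 Dunmere=15 Greywater=25 Hollowpine=11 → close Ashgrove (overflow 14)
  19÷5 = 3 each, +1 to first 4
Round 2: Briarlake=25 Cedarfen=23 Dunmere=19 Greywater=29 Hollowpine=14 → close Cedarfen (overflow 18)
  23÷4 = 5 each, +1 to first 3
Round 3: Briarlake=31 Dunmere=25 Greywater=35 Hollowpine=19 → close Briarlake (overflow 21)
  31÷3 = 10 each, +1 to first 1
Round 4: Dunmere=36 Greywater=45 Hollowpine=29 → close Greywater (overflow 31)
  45÷2 = 22 each, +1 to first 1
Round 5: Dunmere=59 Hollowpine=51 → close Dunmere (overflow 44)
  59÷1 = 59 each, +1 to first 0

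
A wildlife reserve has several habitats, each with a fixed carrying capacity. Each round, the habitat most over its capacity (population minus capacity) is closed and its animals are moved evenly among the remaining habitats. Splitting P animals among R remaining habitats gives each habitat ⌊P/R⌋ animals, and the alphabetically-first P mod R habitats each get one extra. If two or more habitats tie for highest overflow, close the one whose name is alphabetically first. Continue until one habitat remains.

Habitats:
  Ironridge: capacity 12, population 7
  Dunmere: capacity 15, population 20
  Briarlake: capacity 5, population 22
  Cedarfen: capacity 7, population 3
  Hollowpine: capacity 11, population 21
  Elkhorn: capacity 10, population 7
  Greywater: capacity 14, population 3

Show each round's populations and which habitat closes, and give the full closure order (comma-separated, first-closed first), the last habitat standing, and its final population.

Closure order: Briarlake, Hollowpine, Dunmere, Cedarfen, Elkhorn, Ironridge
Last habitat: Greywater with 83 animals

Round 1: Briarlake=22 Cedarfen=3 Dunmere=20 Elkhorn=7 Greywater=3 Hollowpine=21 Ironridge=7 → close Briarlake (overflow 17)
  22÷6 = 3 each, +1 to first 4
Round 2: Cedarfen=7 Dunmere=24 Elkhorn=11 Greywater=7 Hollowpine=24 Ironridge=10 → close Hollowpine (overflow 13)
  24÷5 = 4 each, +1 to first 4
Round 3: Cedarfen=12 Dunmere=29 Elkhorn=16 Greywater=12 Ironridge=14 → close Dunmere (overflow 14)
  29÷4 = 7 each, +1 to first 1
Round 4: Cedarfen=20 Elkhorn=23 Greywater=19 Ironridge=21 → close Cedarfen (overflow 13)
  20÷3 = 6 each, +1 to first 2
Round 5: Elkhorn=30 Greywater=26 Ironridge=27 → close Elkhorn (overflow 20)
  30÷2 = 15 each, +1 to first 0
Round 6: Greywater=41 Ironridge=42 → close Ironridge (overflow 30)
  42÷1 = 42 each, +1 to first 0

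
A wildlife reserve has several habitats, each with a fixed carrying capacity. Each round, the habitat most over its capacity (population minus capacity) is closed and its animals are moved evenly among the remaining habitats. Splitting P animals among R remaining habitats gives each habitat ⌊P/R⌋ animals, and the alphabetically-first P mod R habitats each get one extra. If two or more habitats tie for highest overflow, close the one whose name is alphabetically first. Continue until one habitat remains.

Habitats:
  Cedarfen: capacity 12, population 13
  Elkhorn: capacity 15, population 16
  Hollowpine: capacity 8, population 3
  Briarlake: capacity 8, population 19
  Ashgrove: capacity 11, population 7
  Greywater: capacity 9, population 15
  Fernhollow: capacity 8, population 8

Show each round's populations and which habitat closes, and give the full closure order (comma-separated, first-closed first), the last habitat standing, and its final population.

Closure order: Briarlake, Greywater, Cedarfen, Elkhorn, Fernhollow, Ashgrove
Last habitat: Hollowpine with 81 animals

Round 1: Ashgrove=7 Briarlake=19 Cedarfen=13 Elkhorn=16 Fernhollow=8 Greywater=15 Hollowpine=3 → close Briarlake (overflow 11)
  19÷6 = 3 each, +1 to first 1
Round 2: Ashgrove=11 Cedarfen=16 Elkhorn=19 Fernhollow=11 Greywater=18 Hollowpine=6 → close Greywater (overflow 9)
  18÷5 = 3 each, +1 to first 3
Round 3: Ashgrove=15 Cedarfen=20 Elkhorn=23 Fernhollow=14 Hollowpine=9 → close Cedarfen (overflow 8)
  20÷4 = 5 each, +1 to first 0
Round 4: Ashgrove=20 Elkhorn=28 Fernhollow=19 Hollowpine=14 → close Elkhorn (overflow 13)
  28÷3 = 9 each, +1 to first 1
Round 5: Ashgrove=30 Fernhollow=28 Hollowpine=23 → close Fernhollow (overflow 20)
  28÷2 = 14 each, +1 to first 0
Round 6: Ashgrove=44 Hollowpine=37 → close Ashgrove (overflow 33)
  44÷1 = 44 each, +1 to first 0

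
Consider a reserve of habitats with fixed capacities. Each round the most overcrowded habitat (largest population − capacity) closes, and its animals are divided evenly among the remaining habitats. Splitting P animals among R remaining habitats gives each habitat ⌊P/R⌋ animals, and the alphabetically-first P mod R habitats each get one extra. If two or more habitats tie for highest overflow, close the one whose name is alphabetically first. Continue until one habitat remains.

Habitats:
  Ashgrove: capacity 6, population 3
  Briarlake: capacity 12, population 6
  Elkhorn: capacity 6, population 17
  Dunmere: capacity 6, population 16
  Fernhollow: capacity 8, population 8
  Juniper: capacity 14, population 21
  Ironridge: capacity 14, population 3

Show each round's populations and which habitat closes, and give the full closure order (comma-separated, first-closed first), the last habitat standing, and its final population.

Round 1: Ashgrove=3 Briarlake=6 Dunmere=16 Elkhorn=17 Fernhollow=8 Ironridge=3 Juniper=21 → close Elkhorn (overflow 11)
  17÷6 = 2 each, +1 to first 5
Round 2: Ashgrove=6 Briarlake=9 Dunmere=19 Fernhollow=11 Ironridge=6 Juniper=23 → close Dunmere (overflow 13)
  19÷5 = 3 each, +1 to first 4
Round 3: Ashgrove=10 Briarlake=13 Fernhollow=15 Ironridge=10 Juniper=26 → close Juniper (overflow 12)
  26÷4 = 6 each, +1 to first 2
Round 4: Ashgrove=17 Briarlake=20 Fernhollow=21 Ironridge=16 → close Fernhollow (overflow 13)
  21÷3 = 7 each, +1 to first 0
Round 5: Ashgrove=24 Briarlake=27 Ironridge=23 → close Ashgrove (overflow 18)
  24÷2 = 12 each, +1 to first 0
Round 6: Briarlake=39 Ironridge=35 → close Briarlake (overflow 27)
  39÷1 = 39 each, +1 to first 0

Closure order: Elkhorn, Dunmere, Juniper, Fernhollow, Ashgrove, Briarlake
Last habitat: Ironridge with 74 animals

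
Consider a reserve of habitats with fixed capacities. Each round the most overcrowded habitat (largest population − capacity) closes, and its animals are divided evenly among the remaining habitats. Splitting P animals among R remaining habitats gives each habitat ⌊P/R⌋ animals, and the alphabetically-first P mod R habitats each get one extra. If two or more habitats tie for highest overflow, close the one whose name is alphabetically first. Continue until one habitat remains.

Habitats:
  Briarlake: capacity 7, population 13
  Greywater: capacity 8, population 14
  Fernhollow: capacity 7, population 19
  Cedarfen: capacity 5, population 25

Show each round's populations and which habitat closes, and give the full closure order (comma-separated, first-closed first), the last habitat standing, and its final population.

Closure order: Cedarfen, Fernhollow, Briarlake
Last habitat: Greywater with 71 animals

Round 1: Briarlake=13 Cedarfen=25 Fernhollow=19 Greywater=14 → close Cedarfen (overflow 20)
  25÷3 = 8 each, +1 to first 1
Round 2: Briarlake=22 Fernhollow=27 Greywater=22 → close Fernhollow (overflow 20)
  27÷2 = 13 each, +1 to first 1
Round 3: Briarlake=36 Greywater=35 → close Briarlake (overflow 29)
  36÷1 = 36 each, +1 to first 0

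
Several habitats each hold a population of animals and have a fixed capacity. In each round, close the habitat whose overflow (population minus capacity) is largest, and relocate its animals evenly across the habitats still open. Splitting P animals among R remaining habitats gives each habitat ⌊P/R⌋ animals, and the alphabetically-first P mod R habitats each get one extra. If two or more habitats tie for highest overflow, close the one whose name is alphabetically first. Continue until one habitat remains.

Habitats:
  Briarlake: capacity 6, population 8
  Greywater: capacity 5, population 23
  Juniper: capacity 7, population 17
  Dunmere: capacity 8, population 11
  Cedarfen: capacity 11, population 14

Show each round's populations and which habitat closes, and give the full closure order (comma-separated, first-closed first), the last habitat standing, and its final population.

Round 1: Briarlake=8 Cedarfen=14 Dunmere=11 Greywater=23 Juniper=17 → close Greywater (overflow 18)
  23÷4 = 5 each, +1 to first 3
Round 2: Briarlake=14 Cedarfen=20 Dunmere=17 Juniper=22 → close Juniper (overflow 15)
  22÷3 = 7 each, +1 to first 1
Round 3: Briarlake=22 Cedarfen=27 Dunmere=24 → close Briarlake (overflow 16)
  22÷2 = 11 each, +1 to first 0
Round 4: Cedarfen=38 Dunmere=35 → close Cedarfen (overflow 27)
  38÷1 = 38 each, +1 to first 0

Closure order: Greywater, Juniper, Briarlake, Cedarfen
Last habitat: Dunmere with 73 animals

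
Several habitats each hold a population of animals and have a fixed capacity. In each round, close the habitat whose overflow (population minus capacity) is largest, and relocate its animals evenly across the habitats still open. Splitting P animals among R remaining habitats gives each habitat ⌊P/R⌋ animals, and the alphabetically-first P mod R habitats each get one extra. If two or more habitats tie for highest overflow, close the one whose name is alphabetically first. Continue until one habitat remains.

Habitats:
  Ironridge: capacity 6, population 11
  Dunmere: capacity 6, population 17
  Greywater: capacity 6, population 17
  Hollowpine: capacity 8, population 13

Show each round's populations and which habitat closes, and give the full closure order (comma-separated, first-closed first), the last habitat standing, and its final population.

Round 1: Dunmere=17 Greywater=17 Hollowpine=13 Ironridge=11 → close Dunmere (overflow 11)
  17÷3 = 5 each, +1 to first 2
Round 2: Greywater=23 Hollowpine=19 Ironridge=16 → close Greywater (overflow 17)
  23÷2 = 11 each, +1 to first 1
Round 3: Hollowpine=31 Ironridge=27 → close Hollowpine (overflow 23)
  31÷1 = 31 each, +1 to first 0

Closure order: Dunmere, Greywater, Hollowpine
Last habitat: Ironridge with 58 animals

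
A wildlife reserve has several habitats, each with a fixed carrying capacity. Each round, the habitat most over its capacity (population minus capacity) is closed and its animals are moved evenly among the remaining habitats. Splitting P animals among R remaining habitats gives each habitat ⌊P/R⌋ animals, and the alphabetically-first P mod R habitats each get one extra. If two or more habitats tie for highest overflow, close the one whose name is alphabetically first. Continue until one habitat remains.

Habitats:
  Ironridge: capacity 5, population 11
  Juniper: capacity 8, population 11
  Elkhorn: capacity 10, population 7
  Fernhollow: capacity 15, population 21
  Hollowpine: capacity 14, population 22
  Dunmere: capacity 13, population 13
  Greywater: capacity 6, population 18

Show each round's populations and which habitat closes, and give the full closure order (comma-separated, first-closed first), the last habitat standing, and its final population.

Round 1: Dunmere=13 Elkhorn=7 Fernhollow=21 Greywater=18 Hollowpine=22 Ironridge=11 Juniper=11 → close Greywater (overflow 12)
  18÷6 = 3 each, +1 to first 0
Round 2: Dunmere=16 Elkhorn=10 Fernhollow=24 Hollowpine=25 Ironridge=14 Juniper=14 → close Hollowpine (overflow 11)
  25÷5 = 5 each, +1 to first 0
Round 3: Dunmere=21 Elkhorn=15 Fernhollow=29 Ironridge=19 Juniper=19 → close Fernhollow (overflow 14)
  29÷4 = 7 each, +1 to first 1
Round 4: Dunmere=29 Elkhorn=22 Ironridge=26 Juniper=26 → close Ironridge (overflow 21)
  26÷3 = 8 each, +1 to first 2
Round 5: Dunmere=38 Elkhorn=31 Juniper=34 → close Juniper (overflow 26)
  34÷2 = 17 each, +1 to first 0
Round 6: Dunmere=55 Elkhorn=48 → close Dunmere (overflow 42)
  55÷1 = 55 each, +1 to first 0

Closure order: Greywater, Hollowpine, Fernhollow, Ironridge, Juniper, Dunmere
Last habitat: Elkhorn with 103 animals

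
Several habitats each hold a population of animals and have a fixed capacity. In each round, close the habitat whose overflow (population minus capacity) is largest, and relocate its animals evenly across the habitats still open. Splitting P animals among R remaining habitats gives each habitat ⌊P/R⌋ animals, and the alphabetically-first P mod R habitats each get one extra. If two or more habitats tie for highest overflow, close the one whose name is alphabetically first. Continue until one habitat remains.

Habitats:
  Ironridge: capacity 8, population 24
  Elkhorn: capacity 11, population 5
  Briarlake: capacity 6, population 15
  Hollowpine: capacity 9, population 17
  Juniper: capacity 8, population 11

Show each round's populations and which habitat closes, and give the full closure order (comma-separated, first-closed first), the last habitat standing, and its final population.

Closure order: Ironridge, Briarlake, Hollowpine, Juniper
Last habitat: Elkhorn with 72 animals

Round 1: Briarlake=15 Elkhorn=5 Hollowpine=17 Ironridge=24 Juniper=11 → close Ironridge (overflow 16)
  24÷4 = 6 each, +1 to first 0
Round 2: Briarlake=21 Elkhorn=11 Hollowpine=23 Juniper=17 → close Briarlake (overflow 15)
  21÷3 = 7 each, +1 to first 0
Round 3: Elkhorn=18 Hollowpine=30 Juniper=24 → close Hollowpine (overflow 21)
  30÷2 = 15 each, +1 to first 0
Round 4: Elkhorn=33 Juniper=39 → close Juniper (overflow 31)
  39÷1 = 39 each, +1 to first 0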